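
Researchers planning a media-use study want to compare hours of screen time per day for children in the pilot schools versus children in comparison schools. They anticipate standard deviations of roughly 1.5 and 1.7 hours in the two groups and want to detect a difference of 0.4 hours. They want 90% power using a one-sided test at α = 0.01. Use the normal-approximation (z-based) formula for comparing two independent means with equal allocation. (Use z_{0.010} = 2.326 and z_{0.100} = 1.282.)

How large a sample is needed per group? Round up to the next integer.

n = (z_α + z_β)² · (σ₁² + σ₂²) / δ²
  = (2.326 + 1.282)² · (1.5² + 1.7² = 5.14) / 0.4²
  = 13.0177 · 5.14 / 0.16
  = 418.19
Round up → n = 419 per group.

n = 419 per group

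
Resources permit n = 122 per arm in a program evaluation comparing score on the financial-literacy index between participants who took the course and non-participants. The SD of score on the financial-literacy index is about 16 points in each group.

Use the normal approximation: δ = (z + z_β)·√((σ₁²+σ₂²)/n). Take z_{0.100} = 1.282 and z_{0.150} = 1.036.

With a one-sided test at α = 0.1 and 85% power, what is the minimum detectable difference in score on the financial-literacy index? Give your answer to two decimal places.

Minimum detectable difference ≈ 4.75 points

δ = (z_α + z_β) · √((σ₁²+σ₂²)/n)
  = (1.282 + 1.036) · √(512/122)
  = 2.318 · √4.1967
  = 2.318 · 2.0486
  = 4.7486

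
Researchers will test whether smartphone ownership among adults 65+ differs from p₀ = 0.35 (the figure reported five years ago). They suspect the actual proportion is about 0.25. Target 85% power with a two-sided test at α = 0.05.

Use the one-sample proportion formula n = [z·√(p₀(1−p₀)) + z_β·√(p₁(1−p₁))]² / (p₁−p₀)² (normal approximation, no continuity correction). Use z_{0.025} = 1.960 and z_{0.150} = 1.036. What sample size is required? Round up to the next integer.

n = 192

n = [z_{α/2}·√(p₀q₀) + z_β·√(p₁q₁)]² / (p₁ − p₀)²
  = [1.960·√(0.35·0.65) + 1.036·√(0.25·0.75)]² / (-0.10)²
  = [1.960·0.4770 + 1.036·0.4330]² / 0.0100
  = [1.3835]² / 0.0100
  = 191.40
Round up → n = 192.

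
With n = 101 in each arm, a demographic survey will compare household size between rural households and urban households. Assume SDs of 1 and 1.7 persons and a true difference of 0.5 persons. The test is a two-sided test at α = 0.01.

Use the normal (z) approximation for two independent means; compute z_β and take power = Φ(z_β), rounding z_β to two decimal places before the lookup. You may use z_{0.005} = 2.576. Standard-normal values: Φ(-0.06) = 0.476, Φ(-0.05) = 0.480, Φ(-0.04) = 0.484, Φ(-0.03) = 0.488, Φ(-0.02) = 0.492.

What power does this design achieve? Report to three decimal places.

Power ≈ 0.488

z_β = δ·√(n/(σ₁²+σ₂²)) − z_{α/2}
    = 0.5 · √(101/3.89) − 2.576
    = 0.5 · 5.09549 − 2.576
    = 2.5477 − 2.576 = -0.0283 → -0.03
Power = Φ(-0.03) = 0.488.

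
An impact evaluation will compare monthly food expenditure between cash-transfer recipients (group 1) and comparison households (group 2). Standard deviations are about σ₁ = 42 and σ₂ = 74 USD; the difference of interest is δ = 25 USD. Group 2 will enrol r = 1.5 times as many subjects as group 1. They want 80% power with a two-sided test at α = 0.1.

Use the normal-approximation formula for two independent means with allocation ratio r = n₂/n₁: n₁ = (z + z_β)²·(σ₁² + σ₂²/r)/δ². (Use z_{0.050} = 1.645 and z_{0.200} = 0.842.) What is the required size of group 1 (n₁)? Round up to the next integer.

n₁ = (z_{α/2} + z_β)² · (σ₁² + σ₂²/r) / δ²
   = (1.645 + 0.842)² · (42² + 74²/1.5) / 25²
   = 6.1852 · (1764 + 3650.7) / 625
   = 6.1852 · 5414.7 / 625
   = 53.59
Round up → n₁ = 54; n₂ = r·n₁ = 1.5 × 54 = 81.

n₁ = 54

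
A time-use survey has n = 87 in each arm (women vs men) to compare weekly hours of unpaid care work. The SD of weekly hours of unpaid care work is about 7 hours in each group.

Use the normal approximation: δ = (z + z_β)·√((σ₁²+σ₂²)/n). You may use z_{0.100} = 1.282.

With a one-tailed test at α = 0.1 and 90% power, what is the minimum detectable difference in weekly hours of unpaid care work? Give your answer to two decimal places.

δ = (z_α + z_β) · √((σ₁²+σ₂²)/n)
  = (1.282 + 1.282) · √(98/87)
  = 2.564 · √1.1264
  = 2.564 · 1.0613
  = 2.7213

Minimum detectable difference ≈ 2.72 hours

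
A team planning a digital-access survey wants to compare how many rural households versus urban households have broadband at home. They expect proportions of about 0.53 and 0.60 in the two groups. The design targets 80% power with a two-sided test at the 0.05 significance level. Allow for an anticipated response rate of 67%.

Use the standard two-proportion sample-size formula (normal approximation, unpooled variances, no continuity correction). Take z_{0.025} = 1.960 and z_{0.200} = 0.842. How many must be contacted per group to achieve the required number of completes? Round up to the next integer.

n = (z_{α/2} + z_β)² · [p₁(1−p₁) + p₂(1−p₂)] / (p₁ − p₂)²
  = (1.960 + 0.842)² · (0.53·0.47 + 0.60·0.40) / (-0.07)²
  = (2.802)² · (0.2491 + 0.2400) / 0.0049
  = 7.8512 · 0.4891 / 0.0049
  = 783.68
Adjust for 67% response: 783.68 / 0.67 = 1169.67.
Round up → n = 1170 per group.

n = 1170 per group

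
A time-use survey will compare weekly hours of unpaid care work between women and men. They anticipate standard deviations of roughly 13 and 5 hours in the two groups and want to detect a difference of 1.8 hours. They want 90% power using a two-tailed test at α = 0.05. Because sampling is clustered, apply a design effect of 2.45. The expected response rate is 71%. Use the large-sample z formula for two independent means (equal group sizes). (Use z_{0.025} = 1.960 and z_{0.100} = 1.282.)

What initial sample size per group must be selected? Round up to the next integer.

n = (z_{α/2} + z_β)² · (σ₁² + σ₂²) / δ²
  = (1.960 + 1.282)² · (13² + 5² = 194) / 1.8²
  = 10.5106 · 194 / 3.24
  = 629.34
Design effect: 2.45 × 629.34 = 1541.87.
Adjust for 71% response: 1541.87 / 0.71 = 2171.65.
Round up → n = 2172 per group.

n = 2172 per group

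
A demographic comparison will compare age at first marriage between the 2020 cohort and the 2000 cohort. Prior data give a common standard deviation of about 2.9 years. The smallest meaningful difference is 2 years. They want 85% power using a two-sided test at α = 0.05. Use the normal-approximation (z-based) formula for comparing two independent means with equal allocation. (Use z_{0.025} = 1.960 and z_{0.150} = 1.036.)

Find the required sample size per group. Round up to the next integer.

n = 38 per group

n = (z_{α/2} + z_β)² · (σ₁² + σ₂²) / δ²
  = (1.960 + 1.036)² · (2·2.9² = 16.82) / 2²
  = 8.9760 · 16.82 / 4
  = 37.74
Round up → n = 38 per group.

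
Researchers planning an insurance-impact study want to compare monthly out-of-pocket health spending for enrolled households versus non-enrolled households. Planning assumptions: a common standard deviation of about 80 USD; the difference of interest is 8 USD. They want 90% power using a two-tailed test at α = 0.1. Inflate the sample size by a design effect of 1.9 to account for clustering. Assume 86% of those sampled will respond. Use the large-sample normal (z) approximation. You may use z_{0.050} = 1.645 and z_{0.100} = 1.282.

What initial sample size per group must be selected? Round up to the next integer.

n = 3786 per group

n = (z_{α/2} + z_β)² · (σ₁² + σ₂²) / δ²
  = (1.645 + 1.282)² · (2·80² = 12800) / 8²
  = 8.5673 · 12800 / 64
  = 1713.47
Design effect: 1.9 × 1713.47 = 3255.59.
Adjust for 86% response: 3255.59 / 0.86 = 3785.56.
Round up → n = 3786 per group.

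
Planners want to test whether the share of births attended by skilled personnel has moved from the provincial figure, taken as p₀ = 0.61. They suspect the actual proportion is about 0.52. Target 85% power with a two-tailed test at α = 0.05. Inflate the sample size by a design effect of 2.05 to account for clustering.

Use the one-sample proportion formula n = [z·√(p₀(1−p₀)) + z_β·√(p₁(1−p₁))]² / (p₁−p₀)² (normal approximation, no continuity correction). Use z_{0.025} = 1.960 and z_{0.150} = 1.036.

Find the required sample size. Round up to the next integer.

n = [z_{α/2}·√(p₀q₀) + z_β·√(p₁q₁)]² / (p₁ − p₀)²
  = [1.960·√(0.61·0.39) + 1.036·√(0.52·0.48)]² / (-0.09)²
  = [1.960·0.4877 + 1.036·0.4996]² / 0.0081
  = [1.4736]² / 0.0081
  = 268.08
Design effect: 2.05 × 268.08 = 549.56.
Round up → n = 550.

n = 550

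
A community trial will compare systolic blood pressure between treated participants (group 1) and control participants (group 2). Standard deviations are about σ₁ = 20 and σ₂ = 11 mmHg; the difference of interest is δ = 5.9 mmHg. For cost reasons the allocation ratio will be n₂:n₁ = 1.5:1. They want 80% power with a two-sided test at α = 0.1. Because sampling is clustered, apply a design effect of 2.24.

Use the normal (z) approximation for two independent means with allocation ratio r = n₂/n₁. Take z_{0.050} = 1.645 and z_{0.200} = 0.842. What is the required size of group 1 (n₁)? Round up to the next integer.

n₁ = 192

n₁ = (z_{α/2} + z_β)² · (σ₁² + σ₂²/r) / δ²
   = (1.645 + 0.842)² · (20² + 11²/1.5) / 5.9²
   = 6.1852 · (400 + 80.6667) / 34.81
   = 6.1852 · 480.6667 / 34.81
   = 85.41
Design effect: 2.24 × 85.41 = 191.31.
Round up → n₁ = 192; n₂ = r·n₁ = 1.5 × 192 = 288.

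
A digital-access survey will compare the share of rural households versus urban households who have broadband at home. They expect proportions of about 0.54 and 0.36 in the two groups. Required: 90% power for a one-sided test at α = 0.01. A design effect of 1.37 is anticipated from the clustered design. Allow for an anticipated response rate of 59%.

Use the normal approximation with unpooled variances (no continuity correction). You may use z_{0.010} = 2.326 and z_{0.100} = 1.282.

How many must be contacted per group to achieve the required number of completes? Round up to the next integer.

n = 447 per group

n = (z_α + z_β)² · [p₁(1−p₁) + p₂(1−p₂)] / (p₁ − p₂)²
  = (2.326 + 1.282)² · (0.54·0.46 + 0.36·0.64) / (0.18)²
  = (3.608)² · (0.2484 + 0.2304) / 0.0324
  = 13.0177 · 0.4788 / 0.0324
  = 192.37
Design effect: 1.37 × 192.37 = 263.55.
Adjust for 59% response: 263.55 / 0.59 = 446.69.
Round up → n = 447 per group.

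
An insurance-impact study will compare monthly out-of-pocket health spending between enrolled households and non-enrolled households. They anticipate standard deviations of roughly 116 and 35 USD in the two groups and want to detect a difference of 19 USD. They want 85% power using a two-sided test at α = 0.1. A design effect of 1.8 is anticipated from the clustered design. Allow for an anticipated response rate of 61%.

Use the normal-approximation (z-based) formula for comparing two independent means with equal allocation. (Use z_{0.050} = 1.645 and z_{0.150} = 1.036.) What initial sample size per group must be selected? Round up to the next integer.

n = 863 per group

n = (z_{α/2} + z_β)² · (σ₁² + σ₂²) / δ²
  = (1.645 + 1.036)² · (116² + 35² = 14681) / 19²
  = 7.1878 · 14681 / 361
  = 292.31
Design effect: 1.8 × 292.31 = 526.16.
Adjust for 61% response: 526.16 / 0.61 = 862.55.
Round up → n = 863 per group.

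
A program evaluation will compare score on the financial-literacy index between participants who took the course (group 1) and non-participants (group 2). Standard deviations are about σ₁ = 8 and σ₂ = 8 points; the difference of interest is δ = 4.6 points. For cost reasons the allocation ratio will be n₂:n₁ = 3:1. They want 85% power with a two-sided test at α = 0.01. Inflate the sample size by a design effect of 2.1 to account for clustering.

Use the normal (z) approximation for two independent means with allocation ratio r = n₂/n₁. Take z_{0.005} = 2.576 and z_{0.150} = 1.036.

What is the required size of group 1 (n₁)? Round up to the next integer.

n₁ = (z_{α/2} + z_β)² · (σ₁² + σ₂²/r) / δ²
   = (2.576 + 1.036)² · (8² + 8²/3) / 4.6²
   = 13.0465 · (64 + 21.3333) / 21.16
   = 13.0465 · 85.3333 / 21.16
   = 52.61
Design effect: 2.1 × 52.61 = 110.49.
Round up → n₁ = 111; n₂ = r·n₁ = 3 × 111 = 333.

n₁ = 111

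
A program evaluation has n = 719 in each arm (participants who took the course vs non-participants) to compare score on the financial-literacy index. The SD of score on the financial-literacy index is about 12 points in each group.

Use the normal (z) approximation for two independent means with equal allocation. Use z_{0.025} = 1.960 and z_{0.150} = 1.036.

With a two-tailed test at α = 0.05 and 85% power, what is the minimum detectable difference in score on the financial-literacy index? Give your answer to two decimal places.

δ = (z_{α/2} + z_β) · √((σ₁²+σ₂²)/n)
  = (1.960 + 1.036) · √(288/719)
  = 2.996 · √0.40056
  = 2.996 · 0.6329
  = 1.8962

Minimum detectable difference ≈ 1.90 points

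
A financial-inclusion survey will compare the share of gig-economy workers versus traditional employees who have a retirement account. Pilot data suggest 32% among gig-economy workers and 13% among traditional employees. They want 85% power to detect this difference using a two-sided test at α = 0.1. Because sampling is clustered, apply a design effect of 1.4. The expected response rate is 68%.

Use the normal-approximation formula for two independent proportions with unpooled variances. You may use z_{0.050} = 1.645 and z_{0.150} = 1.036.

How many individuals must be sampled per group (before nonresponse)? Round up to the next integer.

n = 136 per group

n = (z_{α/2} + z_β)² · [p₁(1−p₁) + p₂(1−p₂)] / (p₁ − p₂)²
  = (1.645 + 1.036)² · (0.32·0.68 + 0.13·0.87) / (0.19)²
  = (2.681)² · (0.2176 + 0.1131) / 0.0361
  = 7.1878 · 0.3307 / 0.0361
  = 65.84
Design effect: 1.4 × 65.84 = 92.18.
Adjust for 68% response: 92.18 / 0.68 = 135.56.
Round up → n = 136 per group.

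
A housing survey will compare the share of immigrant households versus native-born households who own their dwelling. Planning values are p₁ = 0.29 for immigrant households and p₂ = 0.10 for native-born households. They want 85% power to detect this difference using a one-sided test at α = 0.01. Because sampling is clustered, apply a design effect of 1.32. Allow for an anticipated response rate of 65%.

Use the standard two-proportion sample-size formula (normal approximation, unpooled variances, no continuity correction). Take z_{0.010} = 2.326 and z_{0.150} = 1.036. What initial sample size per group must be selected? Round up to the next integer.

n = (z_α + z_β)² · [p₁(1−p₁) + p₂(1−p₂)] / (p₁ − p₂)²
  = (2.326 + 1.036)² · (0.29·0.71 + 0.10·0.90) / (0.19)²
  = (3.362)² · (0.2059 + 0.0900) / 0.0361
  = 11.3030 · 0.2959 / 0.0361
  = 92.65
Design effect: 1.32 × 92.65 = 122.29.
Adjust for 65% response: 122.29 / 0.65 = 188.15.
Round up → n = 189 per group.

n = 189 per group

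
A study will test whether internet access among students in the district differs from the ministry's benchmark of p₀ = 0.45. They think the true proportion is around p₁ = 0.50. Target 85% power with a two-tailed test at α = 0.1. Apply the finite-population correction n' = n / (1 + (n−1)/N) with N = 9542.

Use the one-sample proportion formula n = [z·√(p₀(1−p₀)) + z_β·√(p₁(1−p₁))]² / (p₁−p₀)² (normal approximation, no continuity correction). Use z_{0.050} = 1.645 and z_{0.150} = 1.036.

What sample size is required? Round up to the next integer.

n = 665

n = [z_{α/2}·√(p₀q₀) + z_β·√(p₁q₁)]² / (p₁ − p₀)²
  = [1.645·√(0.45·0.55) + 1.036·√(0.50·0.50)]² / (0.05)²
  = [1.645·0.4975 + 1.036·0.5000]² / 0.0025
  = [1.3364]² / 0.0025
  = 714.36
Finite-population correction (N = 9542): 714.36 / (1 + (714.36 − 1)/9542) = 664.67.
Round up → n = 665.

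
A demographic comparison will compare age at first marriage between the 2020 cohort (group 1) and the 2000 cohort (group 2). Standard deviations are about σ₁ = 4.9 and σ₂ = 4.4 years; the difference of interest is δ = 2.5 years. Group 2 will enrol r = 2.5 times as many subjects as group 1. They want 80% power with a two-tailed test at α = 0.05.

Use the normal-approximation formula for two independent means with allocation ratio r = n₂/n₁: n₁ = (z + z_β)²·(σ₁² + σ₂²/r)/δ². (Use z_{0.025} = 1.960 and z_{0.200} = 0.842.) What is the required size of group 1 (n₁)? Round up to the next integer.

n₁ = (z_{α/2} + z_β)² · (σ₁² + σ₂²/r) / δ²
   = (1.960 + 0.842)² · (4.9² + 4.4²/2.5) / 2.5²
   = 7.8512 · (24.01 + 7.744) / 6.25
   = 7.8512 · 31.754 / 6.25
   = 39.89
Round up → n₁ = 40; n₂ = r·n₁ = 2.5 × 40 = 100.

n₁ = 40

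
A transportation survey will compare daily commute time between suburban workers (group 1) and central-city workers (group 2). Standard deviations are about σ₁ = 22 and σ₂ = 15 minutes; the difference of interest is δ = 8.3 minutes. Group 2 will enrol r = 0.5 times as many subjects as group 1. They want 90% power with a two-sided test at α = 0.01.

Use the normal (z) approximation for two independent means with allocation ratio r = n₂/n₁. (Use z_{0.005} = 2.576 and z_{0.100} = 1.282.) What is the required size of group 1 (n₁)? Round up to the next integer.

n₁ = (z_{α/2} + z_β)² · (σ₁² + σ₂²/r) / δ²
   = (2.576 + 1.282)² · (22² + 15²/0.5) / 8.3²
   = 14.8842 · (484 + 450) / 68.89
   = 14.8842 · 934 / 68.89
   = 201.80
Round up → n₁ = 202; n₂ = r·n₁ = 0.5 × 202 = 101.

n₁ = 202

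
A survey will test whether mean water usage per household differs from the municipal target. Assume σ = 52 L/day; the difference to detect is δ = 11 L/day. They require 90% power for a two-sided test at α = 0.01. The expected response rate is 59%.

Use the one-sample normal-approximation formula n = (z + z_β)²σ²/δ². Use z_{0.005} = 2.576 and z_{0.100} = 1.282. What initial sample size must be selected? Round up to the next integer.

n = 564

n = (z_{α/2} + z_β)² · σ² / δ²
  = (2.576 + 1.282)² · 52² / 11²
  = 14.8842 · 2704 / 121
  = 332.62
Adjust for 59% response: 332.62 / 0.59 = 563.76.
Round up → n = 564.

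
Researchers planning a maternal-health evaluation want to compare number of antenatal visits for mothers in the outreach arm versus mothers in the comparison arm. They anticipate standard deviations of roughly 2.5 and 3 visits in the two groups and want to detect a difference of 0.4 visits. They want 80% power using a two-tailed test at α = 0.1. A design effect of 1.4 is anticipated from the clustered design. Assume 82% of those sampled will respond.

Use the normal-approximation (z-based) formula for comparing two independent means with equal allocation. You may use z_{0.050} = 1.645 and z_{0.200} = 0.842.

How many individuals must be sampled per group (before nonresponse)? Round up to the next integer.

n = (z_{α/2} + z_β)² · (σ₁² + σ₂²) / δ²
  = (1.645 + 0.842)² · (2.5² + 3² = 15.25) / 0.4²
  = 6.1852 · 15.25 / 0.16
  = 589.52
Design effect: 1.4 × 589.52 = 825.33.
Adjust for 82% response: 825.33 / 0.82 = 1006.50.
Round up → n = 1007 per group.

n = 1007 per group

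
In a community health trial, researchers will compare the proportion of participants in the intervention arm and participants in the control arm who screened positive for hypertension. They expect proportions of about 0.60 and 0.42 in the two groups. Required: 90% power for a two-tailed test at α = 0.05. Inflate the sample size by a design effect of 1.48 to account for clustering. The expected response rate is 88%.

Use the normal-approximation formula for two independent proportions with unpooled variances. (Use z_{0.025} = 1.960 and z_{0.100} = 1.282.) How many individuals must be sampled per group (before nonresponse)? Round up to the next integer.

n = 264 per group

n = (z_{α/2} + z_β)² · [p₁(1−p₁) + p₂(1−p₂)] / (p₁ − p₂)²
  = (1.960 + 1.282)² · (0.60·0.40 + 0.42·0.58) / (0.18)²
  = (3.242)² · (0.2400 + 0.2436) / 0.0324
  = 10.5106 · 0.4836 / 0.0324
  = 156.88
Design effect: 1.48 × 156.88 = 232.18.
Adjust for 88% response: 232.18 / 0.88 = 263.84.
Round up → n = 264 per group.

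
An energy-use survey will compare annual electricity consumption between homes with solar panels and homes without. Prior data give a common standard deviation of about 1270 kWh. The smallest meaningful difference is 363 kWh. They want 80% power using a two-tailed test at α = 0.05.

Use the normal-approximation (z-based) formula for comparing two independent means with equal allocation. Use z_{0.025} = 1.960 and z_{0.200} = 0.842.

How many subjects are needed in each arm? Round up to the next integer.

n = (z_{α/2} + z_β)² · (σ₁² + σ₂²) / δ²
  = (1.960 + 0.842)² · (2·1270² = 3225800) / 363²
  = 7.8512 · 3225800 / 131769
  = 192.20
Round up → n = 193 per group.

n = 193 per group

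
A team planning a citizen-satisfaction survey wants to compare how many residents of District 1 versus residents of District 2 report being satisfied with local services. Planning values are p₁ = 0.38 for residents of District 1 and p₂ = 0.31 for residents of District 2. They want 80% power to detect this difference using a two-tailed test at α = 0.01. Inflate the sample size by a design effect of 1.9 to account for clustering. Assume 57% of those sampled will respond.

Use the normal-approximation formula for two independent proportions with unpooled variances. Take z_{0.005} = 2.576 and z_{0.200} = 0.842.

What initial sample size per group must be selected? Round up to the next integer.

n = (z_{α/2} + z_β)² · [p₁(1−p₁) + p₂(1−p₂)] / (p₁ − p₂)²
  = (2.576 + 0.842)² · (0.38·0.62 + 0.31·0.69) / (0.07)²
  = (3.418)² · (0.2356 + 0.2139) / 0.0049
  = 11.6827 · 0.4495 / 0.0049
  = 1071.71
Design effect: 1.9 × 1071.71 = 2036.25.
Adjust for 57% response: 2036.25 / 0.57 = 3572.37.
Round up → n = 3573 per group.

n = 3573 per group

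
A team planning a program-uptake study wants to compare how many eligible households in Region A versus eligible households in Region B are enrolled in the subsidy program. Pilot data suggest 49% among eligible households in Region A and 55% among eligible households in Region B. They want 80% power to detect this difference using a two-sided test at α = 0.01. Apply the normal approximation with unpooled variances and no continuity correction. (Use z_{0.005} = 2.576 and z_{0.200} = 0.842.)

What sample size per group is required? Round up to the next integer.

n = 1615 per group

n = (z_{α/2} + z_β)² · [p₁(1−p₁) + p₂(1−p₂)] / (p₁ − p₂)²
  = (2.576 + 0.842)² · (0.49·0.51 + 0.55·0.45) / (-0.06)²
  = (3.418)² · (0.2499 + 0.2475) / 0.0036
  = 11.6827 · 0.4974 / 0.0036
  = 1614.16
Round up → n = 1615 per group.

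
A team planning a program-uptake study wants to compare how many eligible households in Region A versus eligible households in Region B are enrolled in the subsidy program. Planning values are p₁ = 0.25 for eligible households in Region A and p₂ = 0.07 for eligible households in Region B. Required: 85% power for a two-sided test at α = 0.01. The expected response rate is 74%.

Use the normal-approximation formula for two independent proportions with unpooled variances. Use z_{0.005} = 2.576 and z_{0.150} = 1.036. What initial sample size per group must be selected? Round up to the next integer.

n = (z_{α/2} + z_β)² · [p₁(1−p₁) + p₂(1−p₂)] / (p₁ − p₂)²
  = (2.576 + 1.036)² · (0.25·0.75 + 0.07·0.93) / (0.18)²
  = (3.612)² · (0.1875 + 0.0651) / 0.0324
  = 13.0465 · 0.2526 / 0.0324
  = 101.71
Adjust for 74% response: 101.71 / 0.74 = 137.45.
Round up → n = 138 per group.

n = 138 per group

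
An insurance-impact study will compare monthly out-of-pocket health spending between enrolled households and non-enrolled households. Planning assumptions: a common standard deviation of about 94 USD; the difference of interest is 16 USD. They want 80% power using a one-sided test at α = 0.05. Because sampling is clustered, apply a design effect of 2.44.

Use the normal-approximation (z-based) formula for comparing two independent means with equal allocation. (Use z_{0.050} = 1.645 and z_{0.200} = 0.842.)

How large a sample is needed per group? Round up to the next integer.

n = (z_α + z_β)² · (σ₁² + σ₂²) / δ²
  = (1.645 + 0.842)² · (2·94² = 17672) / 16²
  = 6.1852 · 17672 / 256
  = 426.97
Design effect: 2.44 × 426.97 = 1041.81.
Round up → n = 1042 per group.

n = 1042 per group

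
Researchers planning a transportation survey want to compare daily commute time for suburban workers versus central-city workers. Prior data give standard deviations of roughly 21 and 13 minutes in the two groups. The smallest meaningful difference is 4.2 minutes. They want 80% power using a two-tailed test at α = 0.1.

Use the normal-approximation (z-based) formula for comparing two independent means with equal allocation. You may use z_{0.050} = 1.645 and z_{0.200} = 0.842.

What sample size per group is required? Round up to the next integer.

n = (z_{α/2} + z_β)² · (σ₁² + σ₂²) / δ²
  = (1.645 + 0.842)² · (21² + 13² = 610) / 4.2²
  = 6.1852 · 610 / 17.64
  = 213.89
Round up → n = 214 per group.

n = 214 per group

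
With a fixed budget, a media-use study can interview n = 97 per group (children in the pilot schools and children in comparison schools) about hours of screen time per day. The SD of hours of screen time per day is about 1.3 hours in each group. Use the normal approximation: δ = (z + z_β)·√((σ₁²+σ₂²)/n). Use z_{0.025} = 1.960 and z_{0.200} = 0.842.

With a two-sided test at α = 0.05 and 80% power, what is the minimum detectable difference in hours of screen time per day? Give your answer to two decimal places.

Minimum detectable difference ≈ 0.52 hours

δ = (z_{α/2} + z_β) · √((σ₁²+σ₂²)/n)
  = (1.960 + 0.842) · √(3.38/97)
  = 2.802 · √0.03485
  = 2.802 · 0.1867
  = 0.5230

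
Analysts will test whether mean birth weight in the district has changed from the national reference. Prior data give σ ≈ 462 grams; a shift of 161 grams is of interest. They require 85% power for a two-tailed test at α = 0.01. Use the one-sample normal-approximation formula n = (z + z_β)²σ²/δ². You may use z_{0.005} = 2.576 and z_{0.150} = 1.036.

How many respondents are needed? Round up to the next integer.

n = (z_{α/2} + z_β)² · σ² / δ²
  = (2.576 + 1.036)² · 462² / 161²
  = 13.0465 · 213444 / 25921
  = 107.43
Round up → n = 108.

n = 108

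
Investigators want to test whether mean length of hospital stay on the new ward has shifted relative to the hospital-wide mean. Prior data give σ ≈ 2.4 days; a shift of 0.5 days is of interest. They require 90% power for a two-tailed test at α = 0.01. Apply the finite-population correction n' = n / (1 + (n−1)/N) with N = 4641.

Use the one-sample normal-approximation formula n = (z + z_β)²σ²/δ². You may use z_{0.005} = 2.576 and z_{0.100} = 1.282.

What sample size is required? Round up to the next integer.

n = 320

n = (z_{α/2} + z_β)² · σ² / δ²
  = (2.576 + 1.282)² · 2.4² / 0.5²
  = 14.8842 · 5.76 / 0.25
  = 342.93
Finite-population correction (N = 4641): 342.93 / (1 + (342.93 − 1)/4641) = 319.40.
Round up → n = 320.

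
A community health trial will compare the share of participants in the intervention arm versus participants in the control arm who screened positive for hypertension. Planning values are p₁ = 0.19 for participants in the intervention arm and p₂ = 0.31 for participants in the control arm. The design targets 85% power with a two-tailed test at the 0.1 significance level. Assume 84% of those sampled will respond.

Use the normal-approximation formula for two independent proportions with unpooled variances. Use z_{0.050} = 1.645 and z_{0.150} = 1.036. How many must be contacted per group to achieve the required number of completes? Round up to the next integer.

n = (z_{α/2} + z_β)² · [p₁(1−p₁) + p₂(1−p₂)] / (p₁ − p₂)²
  = (1.645 + 1.036)² · (0.19·0.81 + 0.31·0.69) / (-0.12)²
  = (2.681)² · (0.1539 + 0.2139) / 0.0144
  = 7.1878 · 0.3678 / 0.0144
  = 183.59
Adjust for 84% response: 183.59 / 0.84 = 218.56.
Round up → n = 219 per group.

n = 219 per group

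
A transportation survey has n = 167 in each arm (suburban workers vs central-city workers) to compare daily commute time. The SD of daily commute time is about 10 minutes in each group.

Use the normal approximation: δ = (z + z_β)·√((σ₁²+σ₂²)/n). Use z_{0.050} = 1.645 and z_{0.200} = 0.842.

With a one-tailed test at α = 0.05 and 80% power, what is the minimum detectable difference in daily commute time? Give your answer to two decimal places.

Minimum detectable difference ≈ 2.72 minutes

δ = (z_α + z_β) · √((σ₁²+σ₂²)/n)
  = (1.645 + 0.842) · √(200/167)
  = 2.487 · √1.1976
  = 2.487 · 1.0944
  = 2.7217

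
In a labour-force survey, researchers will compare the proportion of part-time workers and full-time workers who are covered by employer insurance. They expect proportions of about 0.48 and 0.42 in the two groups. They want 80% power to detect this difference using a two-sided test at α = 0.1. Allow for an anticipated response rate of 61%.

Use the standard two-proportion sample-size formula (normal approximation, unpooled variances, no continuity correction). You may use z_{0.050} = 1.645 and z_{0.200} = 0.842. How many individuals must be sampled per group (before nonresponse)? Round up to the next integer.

n = 1390 per group

n = (z_{α/2} + z_β)² · [p₁(1−p₁) + p₂(1−p₂)] / (p₁ − p₂)²
  = (1.645 + 0.842)² · (0.48·0.52 + 0.42·0.58) / (0.06)²
  = (2.487)² · (0.2496 + 0.2436) / 0.0036
  = 6.1852 · 0.4932 / 0.0036
  = 847.37
Adjust for 61% response: 847.37 / 0.61 = 1389.13.
Round up → n = 1390 per group.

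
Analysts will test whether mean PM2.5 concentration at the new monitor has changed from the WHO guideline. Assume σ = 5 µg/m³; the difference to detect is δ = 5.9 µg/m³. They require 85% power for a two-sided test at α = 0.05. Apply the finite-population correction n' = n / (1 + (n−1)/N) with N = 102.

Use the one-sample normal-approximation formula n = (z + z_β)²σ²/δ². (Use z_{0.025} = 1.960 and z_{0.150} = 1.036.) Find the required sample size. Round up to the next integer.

n = (z_{α/2} + z_β)² · σ² / δ²
  = (1.960 + 1.036)² · 5² / 5.9²
  = 8.9760 · 25 / 34.81
  = 6.45
Finite-population correction (N = 102): 6.45 / (1 + (6.45 − 1)/102) = 6.12.
Round up → n = 7.

n = 7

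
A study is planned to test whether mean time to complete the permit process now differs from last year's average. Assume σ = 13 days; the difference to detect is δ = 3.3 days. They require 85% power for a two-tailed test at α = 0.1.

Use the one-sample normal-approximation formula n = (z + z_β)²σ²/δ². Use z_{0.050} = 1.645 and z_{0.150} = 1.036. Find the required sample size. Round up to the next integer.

n = (z_{α/2} + z_β)² · σ² / δ²
  = (1.645 + 1.036)² · 13² / 3.3²
  = 7.1878 · 169 / 10.89
  = 111.55
Round up → n = 112.

n = 112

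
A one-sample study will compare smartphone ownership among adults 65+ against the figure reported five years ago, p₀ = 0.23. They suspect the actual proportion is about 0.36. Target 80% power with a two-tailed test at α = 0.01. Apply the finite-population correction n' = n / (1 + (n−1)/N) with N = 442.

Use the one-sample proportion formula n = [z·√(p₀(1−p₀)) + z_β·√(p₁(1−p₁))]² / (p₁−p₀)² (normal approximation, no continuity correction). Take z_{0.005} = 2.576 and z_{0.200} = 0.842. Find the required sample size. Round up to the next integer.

n = [z_{α/2}·√(p₀q₀) + z_β·√(p₁q₁)]² / (p₁ − p₀)²
  = [2.576·√(0.23·0.77) + 0.842·√(0.36·0.64)]² / (0.13)²
  = [2.576·0.4208 + 0.842·0.4800]² / 0.0169
  = [1.4882]² / 0.0169
  = 131.05
Finite-population correction (N = 442): 131.05 / (1 + (131.05 − 1)/442) = 101.26.
Round up → n = 102.

n = 102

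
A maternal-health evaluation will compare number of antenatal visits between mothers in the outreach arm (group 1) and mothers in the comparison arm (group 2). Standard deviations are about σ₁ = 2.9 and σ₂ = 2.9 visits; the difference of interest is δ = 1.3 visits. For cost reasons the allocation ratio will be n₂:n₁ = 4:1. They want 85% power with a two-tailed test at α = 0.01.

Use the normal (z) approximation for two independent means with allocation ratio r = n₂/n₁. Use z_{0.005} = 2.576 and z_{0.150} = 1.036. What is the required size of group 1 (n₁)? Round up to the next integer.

n₁ = 82

n₁ = (z_{α/2} + z_β)² · (σ₁² + σ₂²/r) / δ²
   = (2.576 + 1.036)² · (2.9² + 2.9²/4) / 1.3²
   = 13.0465 · (8.41 + 2.1025) / 1.69
   = 13.0465 · 10.5125 / 1.69
   = 81.15
Round up → n₁ = 82; n₂ = r·n₁ = 4 × 82 = 328.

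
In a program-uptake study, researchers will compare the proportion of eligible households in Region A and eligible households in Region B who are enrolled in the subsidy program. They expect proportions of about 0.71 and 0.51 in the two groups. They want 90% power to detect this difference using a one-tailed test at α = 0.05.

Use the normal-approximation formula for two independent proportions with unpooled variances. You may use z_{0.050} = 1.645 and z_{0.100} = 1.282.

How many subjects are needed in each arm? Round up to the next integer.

n = 98 per group

n = (z_α + z_β)² · [p₁(1−p₁) + p₂(1−p₂)] / (p₁ − p₂)²
  = (1.645 + 1.282)² · (0.71·0.29 + 0.51·0.49) / (0.20)²
  = (2.927)² · (0.2059 + 0.2499) / 0.0400
  = 8.5673 · 0.4558 / 0.0400
  = 97.62
Round up → n = 98 per group.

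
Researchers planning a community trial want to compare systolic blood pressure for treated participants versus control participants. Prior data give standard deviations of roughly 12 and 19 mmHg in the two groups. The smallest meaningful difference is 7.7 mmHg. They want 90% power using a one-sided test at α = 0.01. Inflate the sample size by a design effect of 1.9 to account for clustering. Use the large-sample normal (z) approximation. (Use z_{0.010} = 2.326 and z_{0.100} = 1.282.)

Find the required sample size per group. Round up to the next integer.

n = 211 per group

n = (z_α + z_β)² · (σ₁² + σ₂²) / δ²
  = (2.326 + 1.282)² · (12² + 19² = 505) / 7.7²
  = 13.0177 · 505 / 59.29
  = 110.88
Design effect: 1.9 × 110.88 = 210.67.
Round up → n = 211 per group.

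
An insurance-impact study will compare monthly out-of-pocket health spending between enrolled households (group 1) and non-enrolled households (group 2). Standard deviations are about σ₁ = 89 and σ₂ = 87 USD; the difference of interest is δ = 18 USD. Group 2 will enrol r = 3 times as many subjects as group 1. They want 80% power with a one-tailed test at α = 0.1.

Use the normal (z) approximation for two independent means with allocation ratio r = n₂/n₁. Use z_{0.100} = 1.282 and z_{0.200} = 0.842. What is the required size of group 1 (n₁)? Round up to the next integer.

n₁ = (z_α + z_β)² · (σ₁² + σ₂²/r) / δ²
   = (1.282 + 0.842)² · (89² + 87²/3) / 18²
   = 4.5114 · (7921 + 2523) / 324
   = 4.5114 · 10444 / 324
   = 145.42
Round up → n₁ = 146; n₂ = r·n₁ = 3 × 146 = 438.

n₁ = 146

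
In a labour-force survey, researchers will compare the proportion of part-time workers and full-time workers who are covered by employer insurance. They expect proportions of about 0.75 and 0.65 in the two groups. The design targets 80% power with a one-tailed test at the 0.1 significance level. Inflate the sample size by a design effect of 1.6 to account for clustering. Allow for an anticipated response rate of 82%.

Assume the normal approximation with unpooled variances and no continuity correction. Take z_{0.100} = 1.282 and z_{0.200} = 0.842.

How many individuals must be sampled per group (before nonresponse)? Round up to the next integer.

n = 366 per group

n = (z_α + z_β)² · [p₁(1−p₁) + p₂(1−p₂)] / (p₁ − p₂)²
  = (1.282 + 0.842)² · (0.75·0.25 + 0.65·0.35) / (0.10)²
  = (2.124)² · (0.1875 + 0.2275) / 0.0100
  = 4.5114 · 0.4150 / 0.0100
  = 187.22
Design effect: 1.6 × 187.22 = 299.56.
Adjust for 82% response: 299.56 / 0.82 = 365.31.
Round up → n = 366 per group.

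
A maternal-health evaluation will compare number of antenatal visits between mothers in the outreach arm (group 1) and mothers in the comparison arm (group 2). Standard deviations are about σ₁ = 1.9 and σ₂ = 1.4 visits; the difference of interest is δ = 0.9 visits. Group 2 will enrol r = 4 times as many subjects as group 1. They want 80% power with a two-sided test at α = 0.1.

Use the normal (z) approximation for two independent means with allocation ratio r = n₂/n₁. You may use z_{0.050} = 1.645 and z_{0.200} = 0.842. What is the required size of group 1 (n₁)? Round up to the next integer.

n₁ = (z_{α/2} + z_β)² · (σ₁² + σ₂²/r) / δ²
   = (1.645 + 0.842)² · (1.9² + 1.4²/4) / 0.9²
   = 6.1852 · (3.61 + 0.49) / 0.81
   = 6.1852 · 4.1 / 0.81
   = 31.31
Round up → n₁ = 32; n₂ = r·n₁ = 4 × 32 = 128.

n₁ = 32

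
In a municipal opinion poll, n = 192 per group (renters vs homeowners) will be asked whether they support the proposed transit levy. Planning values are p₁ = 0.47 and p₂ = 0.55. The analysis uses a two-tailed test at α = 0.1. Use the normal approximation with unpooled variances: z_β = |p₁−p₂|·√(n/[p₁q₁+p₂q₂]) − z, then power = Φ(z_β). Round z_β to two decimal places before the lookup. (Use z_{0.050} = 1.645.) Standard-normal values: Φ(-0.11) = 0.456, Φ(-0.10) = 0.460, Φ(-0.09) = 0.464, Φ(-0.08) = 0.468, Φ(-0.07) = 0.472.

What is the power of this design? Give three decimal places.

z_β = |p₁−p₂|·√(n/[p₁q₁+p₂q₂]) − z_{α/2}
    = 0.08 · √(192/0.4966) − 1.645
    = 0.08 · 19.6629 − 1.645
    = 1.5730 − 1.645 = -0.0720 → -0.07
Power = Φ(-0.07) = 0.472.

Power ≈ 0.472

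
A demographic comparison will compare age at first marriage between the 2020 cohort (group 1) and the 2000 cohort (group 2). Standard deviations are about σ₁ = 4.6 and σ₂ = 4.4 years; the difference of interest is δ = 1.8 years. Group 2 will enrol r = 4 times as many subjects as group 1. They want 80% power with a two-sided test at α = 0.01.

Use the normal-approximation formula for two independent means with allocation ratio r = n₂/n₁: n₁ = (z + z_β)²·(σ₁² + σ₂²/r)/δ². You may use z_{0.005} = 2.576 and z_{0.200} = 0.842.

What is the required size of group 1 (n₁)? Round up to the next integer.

n₁ = (z_{α/2} + z_β)² · (σ₁² + σ₂²/r) / δ²
   = (2.576 + 0.842)² · (4.6² + 4.4²/4) / 1.8²
   = 11.6827 · (21.16 + 4.84) / 3.24
   = 11.6827 · 26 / 3.24
   = 93.75
Round up → n₁ = 94; n₂ = r·n₁ = 4 × 94 = 376.

n₁ = 94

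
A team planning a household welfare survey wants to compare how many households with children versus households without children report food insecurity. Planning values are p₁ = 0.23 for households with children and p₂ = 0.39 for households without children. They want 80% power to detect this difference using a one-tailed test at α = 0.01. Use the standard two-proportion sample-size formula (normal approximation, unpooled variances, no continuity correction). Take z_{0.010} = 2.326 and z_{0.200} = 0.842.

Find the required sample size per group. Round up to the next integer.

n = (z_α + z_β)² · [p₁(1−p₁) + p₂(1−p₂)] / (p₁ − p₂)²
  = (2.326 + 0.842)² · (0.23·0.77 + 0.39·0.61) / (-0.16)²
  = (3.168)² · (0.1771 + 0.2379) / 0.0256
  = 10.0362 · 0.4150 / 0.0256
  = 162.70
Round up → n = 163 per group.

n = 163 per group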